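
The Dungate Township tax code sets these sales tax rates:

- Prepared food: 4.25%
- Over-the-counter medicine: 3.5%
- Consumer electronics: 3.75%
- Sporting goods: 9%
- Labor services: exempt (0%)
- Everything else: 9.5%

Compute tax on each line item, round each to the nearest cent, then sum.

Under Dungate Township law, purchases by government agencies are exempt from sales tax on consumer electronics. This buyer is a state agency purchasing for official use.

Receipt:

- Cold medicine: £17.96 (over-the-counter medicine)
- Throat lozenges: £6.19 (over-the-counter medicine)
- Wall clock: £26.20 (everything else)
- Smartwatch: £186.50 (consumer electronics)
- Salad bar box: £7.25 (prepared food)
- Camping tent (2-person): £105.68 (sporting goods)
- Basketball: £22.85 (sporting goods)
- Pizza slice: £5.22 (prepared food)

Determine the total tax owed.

Cold medicine £17.96: over-the-counter medicine → 3.5% → £0.63
Throat lozenges £6.19: over-the-counter medicine → 3.5% → £0.22
Wall clock £26.20: everything else → 9.5% → £2.49
Smartwatch £186.50: consumer electronics, buyer-exempt → 0% → £0.00
Salad bar box £7.25: prepared food → 4.25% → £0.31
Camping tent (2-person) £105.68: sporting goods → 9% → £9.51
Basketball £22.85: sporting goods → 9% → £2.06
Pizza slice £5.22: prepared food → 4.25% → £0.22
Total tax = £0.63 + £0.22 + £2.49 + £0.31 + £9.51 + £2.06 + £0.22 = £15.44

£15.44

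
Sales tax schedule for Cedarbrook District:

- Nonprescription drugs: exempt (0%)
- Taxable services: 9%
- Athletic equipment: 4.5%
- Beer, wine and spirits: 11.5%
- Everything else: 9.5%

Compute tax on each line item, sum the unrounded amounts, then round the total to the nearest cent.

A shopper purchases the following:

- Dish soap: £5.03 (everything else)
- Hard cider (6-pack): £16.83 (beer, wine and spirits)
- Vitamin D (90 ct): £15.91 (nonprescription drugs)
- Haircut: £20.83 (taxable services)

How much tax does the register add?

£4.29

Dish soap £5.03: everything else → 9.5% → £0.47785
Hard cider (6-pack) £16.83: beer, wine and spirits → 11.5% → £1.93545
Vitamin D (90 ct) £15.91: nonprescription drugs → 0% → £0.00
Haircut £20.83: taxable services → 9% → £1.8747
Unrounded tax sum = £4.288 → £4.29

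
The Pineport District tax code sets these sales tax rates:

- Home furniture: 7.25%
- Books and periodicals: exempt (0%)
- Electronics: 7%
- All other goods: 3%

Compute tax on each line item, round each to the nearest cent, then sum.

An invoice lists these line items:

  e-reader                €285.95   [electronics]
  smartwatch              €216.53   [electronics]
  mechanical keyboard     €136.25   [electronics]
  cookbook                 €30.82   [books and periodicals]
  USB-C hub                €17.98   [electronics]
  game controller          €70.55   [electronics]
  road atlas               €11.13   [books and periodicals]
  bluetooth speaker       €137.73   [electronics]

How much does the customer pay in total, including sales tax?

E-reader €285.95: electronics → 7% → €20.02
Smartwatch €216.53: electronics → 7% → €15.16
Mechanical keyboard €136.25: electronics → 7% → €9.54
Cookbook €30.82: books and periodicals → 0% → €0.00
USB-C hub €17.98: electronics → 7% → €1.26
Game controller €70.55: electronics → 7% → €4.94
Road atlas €11.13: books and periodicals → 0% → €0.00
Bluetooth speaker €137.73: electronics → 7% → €9.64
Subtotal = €906.94; tax = €60.56; total due = €967.50

€967.50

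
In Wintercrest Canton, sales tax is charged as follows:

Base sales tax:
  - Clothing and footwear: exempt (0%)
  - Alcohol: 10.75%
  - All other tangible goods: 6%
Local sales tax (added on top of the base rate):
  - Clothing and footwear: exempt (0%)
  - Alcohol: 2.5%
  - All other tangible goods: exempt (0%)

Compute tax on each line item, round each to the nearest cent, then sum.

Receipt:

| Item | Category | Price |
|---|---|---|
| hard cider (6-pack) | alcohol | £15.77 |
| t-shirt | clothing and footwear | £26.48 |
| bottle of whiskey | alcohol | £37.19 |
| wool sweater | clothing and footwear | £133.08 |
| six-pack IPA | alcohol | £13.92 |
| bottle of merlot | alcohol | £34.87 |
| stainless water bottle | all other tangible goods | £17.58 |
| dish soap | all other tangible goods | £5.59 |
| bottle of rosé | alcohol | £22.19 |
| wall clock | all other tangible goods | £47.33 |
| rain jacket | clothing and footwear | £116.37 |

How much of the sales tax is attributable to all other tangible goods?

£4.23

Stainless water bottle £17.58: all other tangible goods → 6% + 0% local = 6% → £1.05
Dish soap £5.59: all other tangible goods → 6% + 0% local = 6% → £0.34
Wall clock £47.33: all other tangible goods → 6% + 0% local = 6% → £2.84
Tax on all other tangible goods = £1.05 + £0.34 + £2.84 = £4.23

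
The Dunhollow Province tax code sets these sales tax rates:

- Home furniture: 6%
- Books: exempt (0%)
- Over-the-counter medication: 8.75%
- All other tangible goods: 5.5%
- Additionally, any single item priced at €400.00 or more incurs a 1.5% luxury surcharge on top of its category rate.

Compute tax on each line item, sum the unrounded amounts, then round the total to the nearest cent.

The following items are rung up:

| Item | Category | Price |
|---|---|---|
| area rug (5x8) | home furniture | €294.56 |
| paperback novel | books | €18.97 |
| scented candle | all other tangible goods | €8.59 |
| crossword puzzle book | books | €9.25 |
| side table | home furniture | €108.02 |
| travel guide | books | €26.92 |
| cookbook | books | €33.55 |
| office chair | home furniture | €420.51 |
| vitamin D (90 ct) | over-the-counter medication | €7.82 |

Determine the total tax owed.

€56.85

Area rug (5x8) €294.56: home furniture → 6% → €17.6736
Paperback novel €18.97: books → 0% → €0.00
Scented candle €8.59: all other tangible goods → 5.5% → €0.47245
Crossword puzzle book €9.25: books → 0% → €0.00
Side table €108.02: home furniture → 6% → €6.4812
Travel guide €26.92: books → 0% → €0.00
Cookbook €33.55: books → 0% → €0.00
Office chair €420.51: home furniture → 6% + 1.5% surcharge = 7.5% → €31.53825
Vitamin D (90 ct) €7.82: over-the-counter medication → 8.75% → €0.68425
Unrounded tax sum = €56.84975 → €56.85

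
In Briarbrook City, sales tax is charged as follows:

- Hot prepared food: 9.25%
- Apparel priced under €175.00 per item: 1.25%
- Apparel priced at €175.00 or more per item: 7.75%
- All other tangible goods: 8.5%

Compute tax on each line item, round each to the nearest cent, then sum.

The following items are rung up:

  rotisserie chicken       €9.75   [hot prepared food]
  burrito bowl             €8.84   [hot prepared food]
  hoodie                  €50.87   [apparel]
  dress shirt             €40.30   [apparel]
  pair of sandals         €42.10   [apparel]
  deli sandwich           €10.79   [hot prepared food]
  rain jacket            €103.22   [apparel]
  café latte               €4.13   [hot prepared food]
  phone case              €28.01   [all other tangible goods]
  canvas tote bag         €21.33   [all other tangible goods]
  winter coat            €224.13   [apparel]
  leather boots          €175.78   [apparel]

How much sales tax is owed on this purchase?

Rotisserie chicken €9.75: hot prepared food → 9.25% → €0.90
Burrito bowl €8.84: hot prepared food → 9.25% → €0.82
Hoodie €50.87: apparel, under €175.00 → 1.25% → €0.64
Dress shirt €40.30: apparel, under €175.00 → 1.25% → €0.50
Pair of sandals €42.10: apparel, under €175.00 → 1.25% → €0.53
Deli sandwich €10.79: hot prepared food → 9.25% → €1.00
Rain jacket €103.22: apparel, under €175.00 → 1.25% → €1.29
Café latte €4.13: hot prepared food → 9.25% → €0.38
Phone case €28.01: all other tangible goods → 8.5% → €2.38
Canvas tote bag €21.33: all other tangible goods → 8.5% → €1.81
Winter coat €224.13: apparel, €175.00 or more → 7.75% → €17.37
Leather boots €175.78: apparel, €175.00 or more → 7.75% → €13.62
Total tax = €0.90 + €0.82 + €0.64 + €0.50 + €0.53 + €1.00 + €1.29 + €0.38 + €2.38 + €1.81 + €17.37 + €13.62 = €41.24

€41.24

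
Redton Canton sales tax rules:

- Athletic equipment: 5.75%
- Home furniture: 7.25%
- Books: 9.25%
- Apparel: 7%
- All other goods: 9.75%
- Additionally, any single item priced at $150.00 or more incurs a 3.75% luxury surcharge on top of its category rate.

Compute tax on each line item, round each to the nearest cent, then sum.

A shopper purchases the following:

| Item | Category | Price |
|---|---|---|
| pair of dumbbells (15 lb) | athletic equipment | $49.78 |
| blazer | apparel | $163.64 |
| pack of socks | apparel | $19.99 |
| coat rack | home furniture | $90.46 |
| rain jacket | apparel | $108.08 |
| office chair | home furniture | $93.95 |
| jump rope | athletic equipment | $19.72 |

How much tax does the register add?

$43.92

Pair of dumbbells (15 lb) $49.78: athletic equipment → 5.75% → $2.86
Blazer $163.64: apparel → 7% + 3.75% surcharge = 10.75% → $17.59
Pack of socks $19.99: apparel → 7% → $1.40
Coat rack $90.46: home furniture → 7.25% → $6.56
Rain jacket $108.08: apparel → 7% → $7.57
Office chair $93.95: home furniture → 7.25% → $6.81
Jump rope $19.72: athletic equipment → 5.75% → $1.13
Total tax = $2.86 + $17.59 + $1.40 + $6.56 + $7.57 + $6.81 + $1.13 = $43.92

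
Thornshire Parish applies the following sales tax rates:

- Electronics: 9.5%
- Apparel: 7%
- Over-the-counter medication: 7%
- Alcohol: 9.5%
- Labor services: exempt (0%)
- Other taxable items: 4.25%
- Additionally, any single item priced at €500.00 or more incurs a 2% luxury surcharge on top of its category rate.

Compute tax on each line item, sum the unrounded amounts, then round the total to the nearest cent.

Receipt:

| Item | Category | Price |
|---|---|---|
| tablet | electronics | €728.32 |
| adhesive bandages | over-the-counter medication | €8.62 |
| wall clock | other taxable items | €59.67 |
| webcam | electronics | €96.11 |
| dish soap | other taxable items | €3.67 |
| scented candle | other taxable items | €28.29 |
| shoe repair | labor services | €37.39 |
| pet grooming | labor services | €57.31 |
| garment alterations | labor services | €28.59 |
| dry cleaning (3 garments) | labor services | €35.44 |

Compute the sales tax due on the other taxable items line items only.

Wall clock €59.67: other taxable items → 4.25% → €2.535975
Dish soap €3.67: other taxable items → 4.25% → €0.155975
Scented candle €28.29: other taxable items → 4.25% → €1.202325
Tax on other taxable items: unrounded sum = €3.894275 → €3.89

€3.89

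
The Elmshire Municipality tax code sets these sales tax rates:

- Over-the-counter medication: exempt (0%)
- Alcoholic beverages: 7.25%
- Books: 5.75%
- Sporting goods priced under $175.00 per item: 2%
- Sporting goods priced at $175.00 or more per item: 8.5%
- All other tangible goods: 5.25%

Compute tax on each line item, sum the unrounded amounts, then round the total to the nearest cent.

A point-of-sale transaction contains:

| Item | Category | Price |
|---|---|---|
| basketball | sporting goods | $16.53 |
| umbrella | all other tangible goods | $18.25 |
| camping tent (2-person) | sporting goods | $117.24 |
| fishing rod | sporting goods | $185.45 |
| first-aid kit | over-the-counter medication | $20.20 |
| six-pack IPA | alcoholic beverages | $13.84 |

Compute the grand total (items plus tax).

$391.91

Basketball $16.53: sporting goods, under $175.00 → 2% → $0.3306
Umbrella $18.25: all other tangible goods → 5.25% → $0.958125
Camping tent (2-person) $117.24: sporting goods, under $175.00 → 2% → $2.3448
Fishing rod $185.45: sporting goods, $175.00 or more → 8.5% → $15.76325
First-aid kit $20.20: over-the-counter medication → 0% → $0.00
Six-pack IPA $13.84: alcoholic beverages → 7.25% → $1.0034
Subtotal = $371.51; unrounded tax = $20.400175 → $20.40; total due = $391.91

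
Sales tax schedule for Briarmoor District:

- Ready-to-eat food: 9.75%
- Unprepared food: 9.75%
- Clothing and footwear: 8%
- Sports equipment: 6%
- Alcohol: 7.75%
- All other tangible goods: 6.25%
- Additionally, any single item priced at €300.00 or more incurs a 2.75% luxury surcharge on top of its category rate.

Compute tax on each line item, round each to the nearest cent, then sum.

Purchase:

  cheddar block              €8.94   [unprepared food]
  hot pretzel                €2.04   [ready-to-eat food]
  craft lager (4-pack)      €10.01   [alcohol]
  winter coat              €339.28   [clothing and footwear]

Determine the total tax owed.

Cheddar block €8.94: unprepared food → 9.75% → €0.87
Hot pretzel €2.04: ready-to-eat food → 9.75% → €0.20
Craft lager (4-pack) €10.01: alcohol → 7.75% → €0.78
Winter coat €339.28: clothing and footwear → 8% + 2.75% surcharge = 10.75% → €36.47
Total tax = €0.87 + €0.20 + €0.78 + €36.47 = €38.32

€38.32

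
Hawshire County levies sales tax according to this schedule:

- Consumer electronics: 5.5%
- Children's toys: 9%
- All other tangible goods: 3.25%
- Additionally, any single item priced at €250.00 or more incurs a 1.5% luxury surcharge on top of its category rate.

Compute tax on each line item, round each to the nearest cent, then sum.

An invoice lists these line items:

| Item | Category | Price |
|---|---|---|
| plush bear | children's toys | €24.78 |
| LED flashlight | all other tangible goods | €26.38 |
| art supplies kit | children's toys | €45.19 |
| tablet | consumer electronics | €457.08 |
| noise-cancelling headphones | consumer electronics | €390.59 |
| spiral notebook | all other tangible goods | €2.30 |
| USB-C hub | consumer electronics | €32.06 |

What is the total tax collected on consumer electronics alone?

€61.10

Tablet €457.08: consumer electronics → 5.5% + 1.5% surcharge = 7% → €32.00
Noise-cancelling headphones €390.59: consumer electronics → 5.5% + 1.5% surcharge = 7% → €27.34
USB-C hub €32.06: consumer electronics → 5.5% → €1.76
Tax on consumer electronics = €32.00 + €27.34 + €1.76 = €61.10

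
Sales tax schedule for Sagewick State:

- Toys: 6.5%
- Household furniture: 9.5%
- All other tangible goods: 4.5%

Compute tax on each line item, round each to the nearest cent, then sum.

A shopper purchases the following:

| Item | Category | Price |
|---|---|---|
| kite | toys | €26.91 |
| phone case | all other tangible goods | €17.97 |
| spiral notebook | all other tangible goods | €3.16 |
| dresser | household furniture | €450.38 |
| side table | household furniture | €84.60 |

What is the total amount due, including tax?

Kite €26.91: toys → 6.5% → €1.75
Phone case €17.97: all other tangible goods → 4.5% → €0.81
Spiral notebook €3.16: all other tangible goods → 4.5% → €0.14
Dresser €450.38: household furniture → 9.5% → €42.79
Side table €84.60: household furniture → 9.5% → €8.04
Subtotal = €583.02; tax = €53.53; total due = €636.55

€636.55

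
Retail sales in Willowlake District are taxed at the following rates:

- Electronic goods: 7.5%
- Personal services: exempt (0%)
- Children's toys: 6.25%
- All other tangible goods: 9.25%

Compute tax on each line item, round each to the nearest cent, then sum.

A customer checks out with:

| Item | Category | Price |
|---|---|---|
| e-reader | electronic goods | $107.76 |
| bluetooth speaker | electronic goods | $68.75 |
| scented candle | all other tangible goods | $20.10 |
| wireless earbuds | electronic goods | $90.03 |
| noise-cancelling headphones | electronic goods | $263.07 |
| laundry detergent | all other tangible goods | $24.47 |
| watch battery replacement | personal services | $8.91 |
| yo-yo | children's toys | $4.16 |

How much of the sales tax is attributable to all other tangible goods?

Scented candle $20.10: all other tangible goods → 9.25% → $1.86
Laundry detergent $24.47: all other tangible goods → 9.25% → $2.26
Tax on all other tangible goods = $1.86 + $2.26 = $4.12

$4.12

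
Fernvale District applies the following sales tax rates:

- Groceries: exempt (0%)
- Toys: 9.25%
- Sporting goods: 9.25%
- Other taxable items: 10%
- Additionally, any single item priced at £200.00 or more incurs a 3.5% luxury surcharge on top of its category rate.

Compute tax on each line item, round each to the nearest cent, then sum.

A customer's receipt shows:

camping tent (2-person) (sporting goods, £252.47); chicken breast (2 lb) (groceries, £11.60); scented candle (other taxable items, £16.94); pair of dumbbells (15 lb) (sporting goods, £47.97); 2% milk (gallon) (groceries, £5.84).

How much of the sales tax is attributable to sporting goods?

£36.63

Camping tent (2-person) £252.47: sporting goods → 9.25% + 3.5% surcharge = 12.75% → £32.19
Pair of dumbbells (15 lb) £47.97: sporting goods → 9.25% → £4.44
Tax on sporting goods = £32.19 + £4.44 = £36.63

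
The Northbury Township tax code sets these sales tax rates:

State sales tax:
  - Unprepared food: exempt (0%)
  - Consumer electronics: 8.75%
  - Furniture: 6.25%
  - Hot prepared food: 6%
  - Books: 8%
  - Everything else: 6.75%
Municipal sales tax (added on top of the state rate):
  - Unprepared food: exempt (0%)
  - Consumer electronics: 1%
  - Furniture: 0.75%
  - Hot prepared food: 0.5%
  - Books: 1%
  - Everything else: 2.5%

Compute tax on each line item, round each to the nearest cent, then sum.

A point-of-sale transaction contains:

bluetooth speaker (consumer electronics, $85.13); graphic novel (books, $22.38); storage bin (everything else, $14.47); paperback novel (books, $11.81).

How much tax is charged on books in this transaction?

Graphic novel $22.38: books → 8% + 1% municipal = 9% → $2.01
Paperback novel $11.81: books → 8% + 1% municipal = 9% → $1.06
Tax on books = $2.01 + $1.06 = $3.07

$3.07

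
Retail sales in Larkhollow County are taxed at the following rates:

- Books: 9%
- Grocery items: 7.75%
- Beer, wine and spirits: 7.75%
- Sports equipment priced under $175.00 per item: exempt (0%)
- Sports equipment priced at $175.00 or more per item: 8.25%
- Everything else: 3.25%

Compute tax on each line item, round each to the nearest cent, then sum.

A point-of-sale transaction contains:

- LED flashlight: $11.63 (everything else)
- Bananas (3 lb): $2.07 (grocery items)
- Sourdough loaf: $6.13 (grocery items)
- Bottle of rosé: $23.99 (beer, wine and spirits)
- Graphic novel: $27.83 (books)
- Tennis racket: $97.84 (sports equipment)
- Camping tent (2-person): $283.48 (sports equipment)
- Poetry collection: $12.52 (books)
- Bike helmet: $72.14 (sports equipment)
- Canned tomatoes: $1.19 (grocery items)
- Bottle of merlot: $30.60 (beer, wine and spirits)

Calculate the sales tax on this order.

$32.36

LED flashlight $11.63: everything else → 3.25% → $0.38
Bananas (3 lb) $2.07: grocery items → 7.75% → $0.16
Sourdough loaf $6.13: grocery items → 7.75% → $0.48
Bottle of rosé $23.99: beer, wine and spirits → 7.75% → $1.86
Graphic novel $27.83: books → 9% → $2.50
Tennis racket $97.84: sports equipment, under $175.00 → 0% → $0.00
Camping tent (2-person) $283.48: sports equipment, $175.00 or more → 8.25% → $23.39
Poetry collection $12.52: books → 9% → $1.13
Bike helmet $72.14: sports equipment, under $175.00 → 0% → $0.00
Canned tomatoes $1.19: grocery items → 7.75% → $0.09
Bottle of merlot $30.60: beer, wine and spirits → 7.75% → $2.37
Total tax = $0.38 + $0.16 + $0.48 + $1.86 + $2.50 + $23.39 + $1.13 + $0.09 + $2.37 = $32.36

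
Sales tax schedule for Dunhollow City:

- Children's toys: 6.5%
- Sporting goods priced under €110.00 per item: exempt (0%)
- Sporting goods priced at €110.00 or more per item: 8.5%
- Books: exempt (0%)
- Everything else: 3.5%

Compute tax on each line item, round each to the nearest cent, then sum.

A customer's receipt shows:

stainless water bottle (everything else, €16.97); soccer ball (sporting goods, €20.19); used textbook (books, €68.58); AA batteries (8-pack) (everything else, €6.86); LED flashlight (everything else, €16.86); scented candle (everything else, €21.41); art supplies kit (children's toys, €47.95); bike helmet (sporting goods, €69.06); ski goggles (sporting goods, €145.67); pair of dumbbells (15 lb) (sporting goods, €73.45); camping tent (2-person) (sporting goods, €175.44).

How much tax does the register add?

€32.58

Stainless water bottle €16.97: everything else → 3.5% → €0.59
Soccer ball €20.19: sporting goods, under €110.00 → 0% → €0.00
Used textbook €68.58: books → 0% → €0.00
AA batteries (8-pack) €6.86: everything else → 3.5% → €0.24
LED flashlight €16.86: everything else → 3.5% → €0.59
Scented candle €21.41: everything else → 3.5% → €0.75
Art supplies kit €47.95: children's toys → 6.5% → €3.12
Bike helmet €69.06: sporting goods, under €110.00 → 0% → €0.00
Ski goggles €145.67: sporting goods, €110.00 or more → 8.5% → €12.38
Pair of dumbbells (15 lb) €73.45: sporting goods, under €110.00 → 0% → €0.00
Camping tent (2-person) €175.44: sporting goods, €110.00 or more → 8.5% → €14.91
Total tax = €0.59 + €0.24 + €0.59 + €0.75 + €3.12 + €12.38 + €14.91 = €32.58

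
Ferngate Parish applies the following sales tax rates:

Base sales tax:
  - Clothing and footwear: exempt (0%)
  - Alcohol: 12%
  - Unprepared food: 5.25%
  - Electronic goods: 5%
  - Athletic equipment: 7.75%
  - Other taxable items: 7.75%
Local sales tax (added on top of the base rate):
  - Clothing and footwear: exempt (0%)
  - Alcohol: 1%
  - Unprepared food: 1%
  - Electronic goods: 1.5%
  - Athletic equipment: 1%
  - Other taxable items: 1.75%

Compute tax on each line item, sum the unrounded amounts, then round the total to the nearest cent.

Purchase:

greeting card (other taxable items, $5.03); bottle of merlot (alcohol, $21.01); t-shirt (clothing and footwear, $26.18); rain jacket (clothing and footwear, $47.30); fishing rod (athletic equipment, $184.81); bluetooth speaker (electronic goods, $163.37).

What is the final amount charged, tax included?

Greeting card $5.03: other taxable items → 7.75% + 1.75% local = 9.5% → $0.47785
Bottle of merlot $21.01: alcohol → 12% + 1% local = 13% → $2.7313
T-shirt $26.18: clothing and footwear → 0% + 0% local = 0% → $0.00
Rain jacket $47.30: clothing and footwear → 0% + 0% local = 0% → $0.00
Fishing rod $184.81: athletic equipment → 7.75% + 1% local = 8.75% → $16.170875
Bluetooth speaker $163.37: electronic goods → 5% + 1.5% local = 6.5% → $10.61905
Subtotal = $447.70; unrounded tax = $29.999075 → $30.00; total due = $477.70

$477.70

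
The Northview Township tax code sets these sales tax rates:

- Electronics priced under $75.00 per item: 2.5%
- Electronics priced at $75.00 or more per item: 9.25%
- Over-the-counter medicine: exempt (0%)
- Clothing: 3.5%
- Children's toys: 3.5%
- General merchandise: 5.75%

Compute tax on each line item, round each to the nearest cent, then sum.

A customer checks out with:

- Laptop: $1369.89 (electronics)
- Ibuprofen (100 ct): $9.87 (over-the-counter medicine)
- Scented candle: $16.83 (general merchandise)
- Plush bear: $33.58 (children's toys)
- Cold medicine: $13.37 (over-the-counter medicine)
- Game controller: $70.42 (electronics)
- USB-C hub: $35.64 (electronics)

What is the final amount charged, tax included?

$1681.11

Laptop $1369.89: electronics, $75.00 or more → 9.25% → $126.71
Ibuprofen (100 ct) $9.87: over-the-counter medicine → 0% → $0.00
Scented candle $16.83: general merchandise → 5.75% → $0.97
Plush bear $33.58: children's toys → 3.5% → $1.18
Cold medicine $13.37: over-the-counter medicine → 0% → $0.00
Game controller $70.42: electronics, under $75.00 → 2.5% → $1.76
USB-C hub $35.64: electronics, under $75.00 → 2.5% → $0.89
Subtotal = $1549.60; tax = $131.51; total due = $1681.11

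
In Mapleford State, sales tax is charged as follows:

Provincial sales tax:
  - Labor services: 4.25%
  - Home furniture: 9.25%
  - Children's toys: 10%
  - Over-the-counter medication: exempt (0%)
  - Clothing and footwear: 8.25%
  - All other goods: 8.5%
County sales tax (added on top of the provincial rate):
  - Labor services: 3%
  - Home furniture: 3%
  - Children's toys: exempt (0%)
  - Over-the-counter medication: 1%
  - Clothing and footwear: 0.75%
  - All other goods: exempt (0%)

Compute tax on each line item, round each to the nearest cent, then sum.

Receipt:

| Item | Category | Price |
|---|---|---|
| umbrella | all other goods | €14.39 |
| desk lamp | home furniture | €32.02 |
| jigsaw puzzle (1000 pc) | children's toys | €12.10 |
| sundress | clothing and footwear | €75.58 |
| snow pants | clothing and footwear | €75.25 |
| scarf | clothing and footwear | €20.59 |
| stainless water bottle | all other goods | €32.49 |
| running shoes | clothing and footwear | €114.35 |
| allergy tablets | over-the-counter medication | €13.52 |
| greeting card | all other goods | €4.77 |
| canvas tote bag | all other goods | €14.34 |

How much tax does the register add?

€36.59

Umbrella €14.39: all other goods → 8.5% + 0% county = 8.5% → €1.22
Desk lamp €32.02: home furniture → 9.25% + 3% county = 12.25% → €3.92
Jigsaw puzzle (1000 pc) €12.10: children's toys → 10% + 0% county = 10% → €1.21
Sundress €75.58: clothing and footwear → 8.25% + 0.75% county = 9% → €6.80
Snow pants €75.25: clothing and footwear → 8.25% + 0.75% county = 9% → €6.77
Scarf €20.59: clothing and footwear → 8.25% + 0.75% county = 9% → €1.85
Stainless water bottle €32.49: all other goods → 8.5% + 0% county = 8.5% → €2.76
Running shoes €114.35: clothing and footwear → 8.25% + 0.75% county = 9% → €10.29
Allergy tablets €13.52: over-the-counter medication → 0% + 1% county = 1% → €0.14
Greeting card €4.77: all other goods → 8.5% + 0% county = 8.5% → €0.41
Canvas tote bag €14.34: all other goods → 8.5% + 0% county = 8.5% → €1.22
Total tax = €1.22 + €3.92 + €1.21 + €6.80 + €6.77 + €1.85 + €2.76 + €10.29 + €0.14 + €0.41 + €1.22 = €36.59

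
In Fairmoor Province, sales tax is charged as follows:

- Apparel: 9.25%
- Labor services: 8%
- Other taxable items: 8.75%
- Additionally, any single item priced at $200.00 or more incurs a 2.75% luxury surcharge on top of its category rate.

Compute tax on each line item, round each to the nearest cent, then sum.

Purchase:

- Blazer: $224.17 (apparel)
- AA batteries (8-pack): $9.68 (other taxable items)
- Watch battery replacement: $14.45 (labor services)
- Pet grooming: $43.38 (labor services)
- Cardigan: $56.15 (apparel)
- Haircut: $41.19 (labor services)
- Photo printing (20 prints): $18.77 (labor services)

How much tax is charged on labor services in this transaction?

Watch battery replacement $14.45: labor services → 8% → $1.16
Pet grooming $43.38: labor services → 8% → $3.47
Haircut $41.19: labor services → 8% → $3.30
Photo printing (20 prints) $18.77: labor services → 8% → $1.50
Tax on labor services = $1.16 + $3.47 + $3.30 + $1.50 = $9.43

$9.43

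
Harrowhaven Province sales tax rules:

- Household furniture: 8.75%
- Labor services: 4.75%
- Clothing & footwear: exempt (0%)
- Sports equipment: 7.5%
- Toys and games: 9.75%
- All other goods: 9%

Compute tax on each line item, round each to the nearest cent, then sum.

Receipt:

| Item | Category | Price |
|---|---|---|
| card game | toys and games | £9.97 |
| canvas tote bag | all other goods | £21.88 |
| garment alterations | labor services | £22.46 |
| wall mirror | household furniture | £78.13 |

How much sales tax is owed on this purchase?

Card game £9.97: toys and games → 9.75% → £0.97
Canvas tote bag £21.88: all other goods → 9% → £1.97
Garment alterations £22.46: labor services → 4.75% → £1.07
Wall mirror £78.13: household furniture → 8.75% → £6.84
Total tax = £0.97 + £1.97 + £1.07 + £6.84 = £10.85

£10.85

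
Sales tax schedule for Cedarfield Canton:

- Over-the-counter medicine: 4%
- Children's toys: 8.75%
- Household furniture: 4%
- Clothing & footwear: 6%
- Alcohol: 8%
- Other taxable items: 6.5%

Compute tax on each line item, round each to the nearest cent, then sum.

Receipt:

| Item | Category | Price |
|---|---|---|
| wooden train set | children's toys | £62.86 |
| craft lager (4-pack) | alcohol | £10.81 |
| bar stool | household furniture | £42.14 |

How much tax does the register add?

Wooden train set £62.86: children's toys → 8.75% → £5.50
Craft lager (4-pack) £10.81: alcohol → 8% → £0.86
Bar stool £42.14: household furniture → 4% → £1.69
Total tax = £5.50 + £0.86 + £1.69 = £8.05

£8.05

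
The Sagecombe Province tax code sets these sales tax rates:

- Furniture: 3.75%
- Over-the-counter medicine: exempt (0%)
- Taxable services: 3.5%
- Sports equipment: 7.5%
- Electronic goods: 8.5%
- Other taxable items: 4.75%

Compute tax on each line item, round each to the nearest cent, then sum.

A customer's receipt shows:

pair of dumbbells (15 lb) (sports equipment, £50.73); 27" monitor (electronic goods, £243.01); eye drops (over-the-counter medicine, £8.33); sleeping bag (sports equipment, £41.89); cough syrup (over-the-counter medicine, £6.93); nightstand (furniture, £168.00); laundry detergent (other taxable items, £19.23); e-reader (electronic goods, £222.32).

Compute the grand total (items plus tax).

Pair of dumbbells (15 lb) £50.73: sports equipment → 7.5% → £3.80
27" monitor £243.01: electronic goods → 8.5% → £20.66
Eye drops £8.33: over-the-counter medicine → 0% → £0.00
Sleeping bag £41.89: sports equipment → 7.5% → £3.14
Cough syrup £6.93: over-the-counter medicine → 0% → £0.00
Nightstand £168.00: furniture → 3.75% → £6.30
Laundry detergent £19.23: other taxable items → 4.75% → £0.91
E-reader £222.32: electronic goods → 8.5% → £18.90
Subtotal = £760.44; tax = £53.71; total due = £814.15

£814.15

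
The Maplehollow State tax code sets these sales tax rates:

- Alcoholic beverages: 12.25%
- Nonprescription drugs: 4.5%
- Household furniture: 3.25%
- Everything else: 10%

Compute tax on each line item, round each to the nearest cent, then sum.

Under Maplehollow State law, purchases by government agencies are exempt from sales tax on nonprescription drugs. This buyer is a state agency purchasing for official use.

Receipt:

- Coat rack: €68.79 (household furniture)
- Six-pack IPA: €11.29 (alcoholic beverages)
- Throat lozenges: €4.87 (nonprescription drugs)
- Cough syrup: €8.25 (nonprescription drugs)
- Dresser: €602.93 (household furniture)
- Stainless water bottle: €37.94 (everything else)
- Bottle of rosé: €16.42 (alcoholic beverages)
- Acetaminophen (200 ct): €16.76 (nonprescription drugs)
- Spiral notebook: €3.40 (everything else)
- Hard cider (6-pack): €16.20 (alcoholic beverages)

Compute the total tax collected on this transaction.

Coat rack €68.79: household furniture → 3.25% → €2.24
Six-pack IPA €11.29: alcoholic beverages → 12.25% → €1.38
Throat lozenges €4.87: nonprescription drugs, buyer-exempt → 0% → €0.00
Cough syrup €8.25: nonprescription drugs, buyer-exempt → 0% → €0.00
Dresser €602.93: household furniture → 3.25% → €19.60
Stainless water bottle €37.94: everything else → 10% → €3.79
Bottle of rosé €16.42: alcoholic beverages → 12.25% → €2.01
Acetaminophen (200 ct) €16.76: nonprescription drugs, buyer-exempt → 0% → €0.00
Spiral notebook €3.40: everything else → 10% → €0.34
Hard cider (6-pack) €16.20: alcoholic beverages → 12.25% → €1.98
Total tax = €2.24 + €1.38 + €19.60 + €3.79 + €2.01 + €0.34 + €1.98 = €31.34

€31.34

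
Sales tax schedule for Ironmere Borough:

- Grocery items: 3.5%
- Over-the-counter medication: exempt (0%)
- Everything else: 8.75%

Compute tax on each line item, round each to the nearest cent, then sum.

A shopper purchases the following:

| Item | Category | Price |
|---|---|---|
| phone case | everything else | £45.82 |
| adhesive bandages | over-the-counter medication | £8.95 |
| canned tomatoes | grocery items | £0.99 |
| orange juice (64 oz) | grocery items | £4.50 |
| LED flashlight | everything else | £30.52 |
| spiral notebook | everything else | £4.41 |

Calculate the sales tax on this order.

Phone case £45.82: everything else → 8.75% → £4.01
Adhesive bandages £8.95: over-the-counter medication → 0% → £0.00
Canned tomatoes £0.99: grocery items → 3.5% → £0.03
Orange juice (64 oz) £4.50: grocery items → 3.5% → £0.16
LED flashlight £30.52: everything else → 8.75% → £2.67
Spiral notebook £4.41: everything else → 8.75% → £0.39
Total tax = £4.01 + £0.03 + £0.16 + £2.67 + £0.39 = £7.26

£7.26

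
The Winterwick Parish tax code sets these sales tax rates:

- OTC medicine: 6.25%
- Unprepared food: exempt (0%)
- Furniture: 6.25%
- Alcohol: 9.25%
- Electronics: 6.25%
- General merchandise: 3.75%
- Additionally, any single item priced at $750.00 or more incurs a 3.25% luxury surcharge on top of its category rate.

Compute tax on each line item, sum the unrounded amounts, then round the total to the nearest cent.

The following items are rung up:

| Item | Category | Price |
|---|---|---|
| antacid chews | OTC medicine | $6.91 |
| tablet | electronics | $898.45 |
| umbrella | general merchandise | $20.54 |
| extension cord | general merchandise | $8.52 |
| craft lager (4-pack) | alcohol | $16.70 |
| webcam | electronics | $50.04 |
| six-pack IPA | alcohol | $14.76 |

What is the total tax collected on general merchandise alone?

$1.09

Umbrella $20.54: general merchandise → 3.75% → $0.77025
Extension cord $8.52: general merchandise → 3.75% → $0.3195
Tax on general merchandise: unrounded sum = $1.08975 → $1.09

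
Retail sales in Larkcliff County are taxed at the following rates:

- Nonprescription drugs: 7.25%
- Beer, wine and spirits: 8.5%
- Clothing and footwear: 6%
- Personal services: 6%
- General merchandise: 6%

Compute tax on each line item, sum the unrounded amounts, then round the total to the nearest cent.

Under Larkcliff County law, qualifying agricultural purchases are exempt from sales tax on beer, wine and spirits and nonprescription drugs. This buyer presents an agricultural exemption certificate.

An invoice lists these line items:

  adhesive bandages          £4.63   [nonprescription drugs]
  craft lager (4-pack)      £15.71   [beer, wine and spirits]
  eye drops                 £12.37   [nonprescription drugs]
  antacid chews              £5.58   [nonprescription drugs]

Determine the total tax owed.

Adhesive bandages £4.63: nonprescription drugs, buyer-exempt → 0% → £0.00
Craft lager (4-pack) £15.71: beer, wine and spirits, buyer-exempt → 0% → £0.00
Eye drops £12.37: nonprescription drugs, buyer-exempt → 0% → £0.00
Antacid chews £5.58: nonprescription drugs, buyer-exempt → 0% → £0.00
Unrounded tax sum = £0.00 → £0.00

£0.00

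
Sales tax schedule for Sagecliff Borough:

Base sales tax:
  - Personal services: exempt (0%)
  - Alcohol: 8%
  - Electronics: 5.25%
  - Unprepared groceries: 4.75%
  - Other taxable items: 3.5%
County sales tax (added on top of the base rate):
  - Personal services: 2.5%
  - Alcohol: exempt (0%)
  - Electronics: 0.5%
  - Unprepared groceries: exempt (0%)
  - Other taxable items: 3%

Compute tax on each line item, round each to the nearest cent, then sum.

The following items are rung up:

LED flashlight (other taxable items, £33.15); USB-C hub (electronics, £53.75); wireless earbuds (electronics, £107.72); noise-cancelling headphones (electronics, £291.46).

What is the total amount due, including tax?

£514.27

LED flashlight £33.15: other taxable items → 3.5% + 3% county = 6.5% → £2.15
USB-C hub £53.75: electronics → 5.25% + 0.5% county = 5.75% → £3.09
Wireless earbuds £107.72: electronics → 5.25% + 0.5% county = 5.75% → £6.19
Noise-cancelling headphones £291.46: electronics → 5.25% + 0.5% county = 5.75% → £16.76
Subtotal = £486.08; tax = £28.19; total due = £514.27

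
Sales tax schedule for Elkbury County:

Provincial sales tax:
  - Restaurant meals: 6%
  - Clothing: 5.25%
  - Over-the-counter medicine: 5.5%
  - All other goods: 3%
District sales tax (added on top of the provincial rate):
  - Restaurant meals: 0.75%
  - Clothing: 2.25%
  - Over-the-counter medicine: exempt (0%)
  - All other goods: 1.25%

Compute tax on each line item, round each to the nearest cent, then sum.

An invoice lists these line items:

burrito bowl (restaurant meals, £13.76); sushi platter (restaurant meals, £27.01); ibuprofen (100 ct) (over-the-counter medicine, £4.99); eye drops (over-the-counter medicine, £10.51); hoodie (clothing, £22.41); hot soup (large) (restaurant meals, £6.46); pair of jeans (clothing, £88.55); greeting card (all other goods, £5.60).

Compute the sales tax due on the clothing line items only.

Hoodie £22.41: clothing → 5.25% + 2.25% district = 7.5% → £1.68
Pair of jeans £88.55: clothing → 5.25% + 2.25% district = 7.5% → £6.64
Tax on clothing = £1.68 + £6.64 = £8.32

£8.32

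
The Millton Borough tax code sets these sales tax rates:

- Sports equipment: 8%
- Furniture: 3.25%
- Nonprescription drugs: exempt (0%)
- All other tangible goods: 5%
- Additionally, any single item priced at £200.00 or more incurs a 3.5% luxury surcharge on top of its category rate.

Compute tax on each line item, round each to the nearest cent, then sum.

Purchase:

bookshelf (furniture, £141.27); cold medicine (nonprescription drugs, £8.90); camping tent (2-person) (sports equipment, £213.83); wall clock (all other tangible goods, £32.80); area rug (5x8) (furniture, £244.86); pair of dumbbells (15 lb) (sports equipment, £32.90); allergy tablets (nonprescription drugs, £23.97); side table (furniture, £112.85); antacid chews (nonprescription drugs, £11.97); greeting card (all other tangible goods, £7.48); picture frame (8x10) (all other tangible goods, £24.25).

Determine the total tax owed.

£55.23

Bookshelf £141.27: furniture → 3.25% → £4.59
Cold medicine £8.90: nonprescription drugs → 0% → £0.00
Camping tent (2-person) £213.83: sports equipment → 8% + 3.5% surcharge = 11.5% → £24.59
Wall clock £32.80: all other tangible goods → 5% → £1.64
Area rug (5x8) £244.86: furniture → 3.25% + 3.5% surcharge = 6.75% → £16.53
Pair of dumbbells (15 lb) £32.90: sports equipment → 8% → £2.63
Allergy tablets £23.97: nonprescription drugs → 0% → £0.00
Side table £112.85: furniture → 3.25% → £3.67
Antacid chews £11.97: nonprescription drugs → 0% → £0.00
Greeting card £7.48: all other tangible goods → 5% → £0.37
Picture frame (8x10) £24.25: all other tangible goods → 5% → £1.21
Total tax = £4.59 + £24.59 + £1.64 + £16.53 + £2.63 + £3.67 + £0.37 + £1.21 = £55.23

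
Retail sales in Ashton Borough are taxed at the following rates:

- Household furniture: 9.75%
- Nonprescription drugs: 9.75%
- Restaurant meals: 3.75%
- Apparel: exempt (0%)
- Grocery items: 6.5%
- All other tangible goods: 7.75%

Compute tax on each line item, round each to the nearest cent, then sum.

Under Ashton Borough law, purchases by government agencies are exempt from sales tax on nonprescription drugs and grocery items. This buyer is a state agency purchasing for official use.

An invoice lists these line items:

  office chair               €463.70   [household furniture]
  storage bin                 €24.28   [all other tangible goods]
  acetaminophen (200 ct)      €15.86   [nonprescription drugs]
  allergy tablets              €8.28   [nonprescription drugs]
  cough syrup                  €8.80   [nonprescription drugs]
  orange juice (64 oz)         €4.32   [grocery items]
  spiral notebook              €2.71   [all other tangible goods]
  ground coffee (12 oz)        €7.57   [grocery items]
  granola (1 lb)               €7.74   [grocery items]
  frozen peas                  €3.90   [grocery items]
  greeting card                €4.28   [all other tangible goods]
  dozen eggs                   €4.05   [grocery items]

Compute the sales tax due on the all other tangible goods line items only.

Storage bin €24.28: all other tangible goods → 7.75% → €1.88
Spiral notebook €2.71: all other tangible goods → 7.75% → €0.21
Greeting card €4.28: all other tangible goods → 7.75% → €0.33
Tax on all other tangible goods = €1.88 + €0.21 + €0.33 = €2.42

€2.42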